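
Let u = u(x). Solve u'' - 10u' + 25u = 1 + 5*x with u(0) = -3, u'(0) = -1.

u = 3/25 - 78*exp(5*x)/25 + x/5 + 72*x*exp(5*x)/5

Characteristic equation r² - 10r + 25 = 0 has discriminant (-10)² - 4·(25) = 0, so r = 5 is a repeated root.
Hence u_h = (C1 + C2*x)*exp(5*x).
For the particular solution try u_p = A0 + A1*x. Substituting and matching coefficients of each power of x gives A0 = 3/25, A1 = 1/5, so u_p = 3/25 + x/5.
General solution: u = 3/25 + x/5 + C1*exp(5*x) + C2*x*exp(5*x).
Apply the initial conditions: u(0) = 3/25 + C1 = -3 and u'(0) = 1/5 + C2 + 5*C1 = -1. Solving gives C1 = -78/25, C2 = 72/5.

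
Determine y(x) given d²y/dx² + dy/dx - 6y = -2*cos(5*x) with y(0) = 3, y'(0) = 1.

Characteristic equation r² + r - 6 = 0 factors as (r + 3)(r - 2) = 0, so r = -3, 2.
Hence y_h = C1*exp(-3*x) + C2*exp(2*x).
Try y_p = A*cos(5*x) + B*sin(5*x). Substituting and equating the coefficients of cos(5x) and sin(5x) gives A = 31/493, B = -5/493, so y_p = -5*sin(5*x)/493 + 31*cos(5*x)/493.
General solution: y = -5*sin(5*x)/493 + 31*cos(5*x)/493 + C1*exp(-3*x) + C2*exp(2*x).
Apply the initial conditions: y(0) = 31/493 + C1 + C2 = 3 and y'(0) = -25/493 - 3*C1 + 2*C2 = 1. Solving gives C1 = 82/85, C2 = 286/145.

y = -5*sin(5*x)/493 + 31*cos(5*x)/493 + 82*exp(-3*x)/85 + 286*exp(2*x)/145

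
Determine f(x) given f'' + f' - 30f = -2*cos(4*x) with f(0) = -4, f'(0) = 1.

Characteristic equation r² + r - 30 = 0 factors as (r - 5)(r + 6) = 0, so r = 5, -6.
Hence f_h = C1*exp(5*x) + C2*exp(-6*x).
Try f_p = A*cos(4*x) + B*sin(4*x). Substituting and equating the coefficients of cos(4x) and sin(4x) gives A = 23/533, B = -2/533, so f_p = -2*sin(4*x)/533 + 23*cos(4*x)/533.
General solution: f = -2*sin(4*x)/533 + 23*cos(4*x)/533 + C1*exp(5*x) + C2*exp(-6*x).
Apply the initial conditions: f(0) = 23/533 + C1 + C2 = -4 and f'(0) = -8/533 - 6*C2 + 5*C1 = 1. Solving gives C1 = -953/451, C2 = -276/143.

f = -953*exp(5*x)/451 - 276*exp(-6*x)/143 - 2*sin(4*x)/533 + 23*cos(4*x)/533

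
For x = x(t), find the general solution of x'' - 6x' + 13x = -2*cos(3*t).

x = -2*cos(3*t)/85 + 9*sin(3*t)/85 + C1*cos(2*t)*exp(3*t) + C2*exp(3*t)*sin(2*t)

Characteristic equation r² - 6r + 13 = 0 has discriminant (-6)² - 4·(13) = -16 < 0, so r = 3 ± 2i.
Hence x_h = C1*cos(2*t)*exp(3*t) + C2*exp(3*t)*sin(2*t).
Try x_p = A*cos(3*t) + B*sin(3*t). Substituting and equating the coefficients of cos(3t) and sin(3t) gives A = -2/85, B = 9/85, so x_p = -2*cos(3*t)/85 + 9*sin(3*t)/85.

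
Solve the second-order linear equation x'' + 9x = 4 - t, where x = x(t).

x = 4/9 - t/9 + C1*cos(3*t) + C2*sin(3*t)

Characteristic equation r² + 9 = 0 has discriminant (0)² - 4·(9) = -36 < 0, so r = ± 3i.
Hence x_h = C1*cos(3*t) + C2*sin(3*t).
For the particular solution try x_p = A0 + A1*t. Substituting and matching coefficients of each power of t gives A0 = 4/9, A1 = -1/9, so x_p = 4/9 - t/9.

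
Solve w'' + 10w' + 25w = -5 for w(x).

w = -1/5 + C1*exp(-5*x) + C2*x*exp(-5*x)

Characteristic equation r² + 10r + 25 = 0 has discriminant (10)² - 4·(25) = 0, so r = -5 is a repeated root.
Hence w_h = (C1 + C2*x)*exp(-5*x).
For the particular solution try w_p = A0. Substituting and matching coefficients of each power of x gives A0 = -1/5, so w_p = -1/5.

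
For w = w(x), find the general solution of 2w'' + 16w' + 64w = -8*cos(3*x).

w = -96*sin(3*x)/1105 - 92*cos(3*x)/1105 + C1*cos(4*x)*exp(-4*x) + C2*exp(-4*x)*sin(4*x)

Divide through by 2: w'' + 8w' + 32w = -4*cos(3*x).
Characteristic equation r² + 8r + 32 = 0 has discriminant (8)² - 4·(32) = -64 < 0, so r = -4 ± 4i.
Hence w_h = C1*cos(4*x)*exp(-4*x) + C2*exp(-4*x)*sin(4*x).
Try w_p = A*cos(3*x) + B*sin(3*x). Substituting and equating the coefficients of cos(3x) and sin(3x) gives A = -92/1105, B = -96/1105, so w_p = -96*sin(3*x)/1105 - 92*cos(3*x)/1105.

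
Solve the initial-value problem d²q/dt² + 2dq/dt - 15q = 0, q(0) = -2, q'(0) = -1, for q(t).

Characteristic equation r² + 2r - 15 = 0 factors as (r + 5)(r - 3) = 0, so r = -5, 3.
Hence q_h = C1*exp(-5*t) + C2*exp(3*t).
Apply the initial conditions: q(0) = C1 + C2 = -2 and q'(0) = -5*C1 + 3*C2 = -1. Solving gives C1 = -5/8, C2 = -11/8.

q = -11*exp(3*t)/8 - 5*exp(-5*t)/8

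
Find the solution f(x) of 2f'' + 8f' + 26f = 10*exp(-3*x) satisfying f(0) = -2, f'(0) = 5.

Divide through by 2: f'' + 4f' + 13f = 5*exp(-3*x).
Characteristic equation r² + 4r + 13 = 0 has discriminant (4)² - 4·(13) = -36 < 0, so r = -2 ± 3i.
Hence f_h = C1*cos(3*x)*exp(-2*x) + C2*exp(-2*x)*sin(3*x).
Try f_p = A*exp(-3*x). Substituting into the equation and dividing by exp(-3*x) gives A = 1/2, so f_p = exp(-3*x)/2.
General solution: f = exp(-3*x)/2 + C1*cos(3*x)*exp(-2*x) + C2*exp(-2*x)*sin(3*x).
Apply the initial conditions: f(0) = 1/2 + C1 = -2 and f'(0) = -3/2 - 2*C1 + 3*C2 = 5. Solving gives C1 = -5/2, C2 = 1/2.

f = exp(-3*x)/2 + exp(-2*x)*sin(3*x)/2 - 5*cos(3*x)*exp(-2*x)/2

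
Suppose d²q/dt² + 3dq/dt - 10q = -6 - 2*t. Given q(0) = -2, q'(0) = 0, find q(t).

q = 33/50 - 128*exp(-5*t)/175 - 27*exp(2*t)/14 + t/5

Characteristic equation r² + 3r - 10 = 0 factors as (r + 5)(r - 2) = 0, so r = -5, 2.
Hence q_h = C1*exp(-5*t) + C2*exp(2*t).
For the particular solution try q_p = A0 + A1*t. Substituting and matching coefficients of each power of t gives A0 = 33/50, A1 = 1/5, so q_p = 33/50 + t/5.
General solution: q = 33/50 + t/5 + C1*exp(-5*t) + C2*exp(2*t).
Apply the initial conditions: q(0) = 33/50 + C1 + C2 = -2 and q'(0) = 1/5 - 5*C1 + 2*C2 = 0. Solving gives C1 = -128/175, C2 = -27/14.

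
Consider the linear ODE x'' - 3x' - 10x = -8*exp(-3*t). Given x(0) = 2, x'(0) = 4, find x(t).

Characteristic equation r² - 3r - 10 = 0 factors as (r + 2)(r - 5) = 0, so r = -2, 5.
Hence x_h = C1*exp(-2*t) + C2*exp(5*t).
Try x_p = A*exp(-3*t). Substituting into the equation and dividing by exp(-3*t) gives A = -1, so x_p = -exp(-3*t).
General solution: x = -exp(-3*t) + C1*exp(-2*t) + C2*exp(5*t).
Apply the initial conditions: x(0) = -1 + C1 + C2 = 2 and x'(0) = 3 - 2*C1 + 5*C2 = 4. Solving gives C1 = 2, C2 = 1.

x = -exp(-3*t) + 2*exp(-2*t) + exp(5*t)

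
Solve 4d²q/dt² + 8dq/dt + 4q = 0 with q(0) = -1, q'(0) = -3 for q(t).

Divide through by 4: q'' + 2q' + q = 0.
Characteristic equation r² + 2r + 1 = 0 has discriminant (2)² - 4·(1) = 0, so r = -1 is a repeated root.
Hence q_h = (C1 + C2*t)*exp(-t).
Apply the initial conditions: q(0) = C1 = -1 and q'(0) = C2 - C1 = -3. Solving gives C1 = -1, C2 = -4.

q = -exp(-t) - 4*t*exp(-t)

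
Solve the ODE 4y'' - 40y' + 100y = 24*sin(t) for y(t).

y = 15*cos(t)/169 + 36*sin(t)/169 + C1*exp(5*t) + C2*t*exp(5*t)

Divide through by 4: y'' - 10y' + 25y = 6*sin(t).
Characteristic equation r² - 10r + 25 = 0 has discriminant (-10)² - 4·(25) = 0, so r = 5 is a repeated root.
Hence y_h = (C1 + C2*t)*exp(5*t).
Try y_p = A*cos(t) + B*sin(t). Substituting and equating the coefficients of cos(t) and sin(t) gives A = 15/169, B = 36/169, so y_p = 15*cos(t)/169 + 36*sin(t)/169.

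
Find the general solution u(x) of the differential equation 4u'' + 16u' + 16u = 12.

u = 3/4 + C1*exp(-2*x) + C2*x*exp(-2*x)

Divide through by 4: u'' + 4u' + 4u = 3.
Characteristic equation r² + 4r + 4 = 0 has discriminant (4)² - 4·(4) = 0, so r = -2 is a repeated root.
Hence u_h = (C1 + C2*x)*exp(-2*x).
For the particular solution try u_p = A0. Substituting and matching coefficients of each power of x gives A0 = 3/4, so u_p = 3/4.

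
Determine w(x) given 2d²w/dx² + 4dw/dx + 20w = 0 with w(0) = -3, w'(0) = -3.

Divide through by 2: w'' + 2w' + 10w = 0.
Characteristic equation r² + 2r + 10 = 0 has discriminant (2)² - 4·(10) = -36 < 0, so r = -1 ± 3i.
Hence w_h = C1*cos(3*x)*exp(-x) + C2*exp(-x)*sin(3*x).
Apply the initial conditions: w(0) = C1 = -3 and w'(0) = -C1 + 3*C2 = -3. Solving gives C1 = -3, C2 = -2.

w = -3*cos(3*x)*exp(-x) - 2*exp(-x)*sin(3*x)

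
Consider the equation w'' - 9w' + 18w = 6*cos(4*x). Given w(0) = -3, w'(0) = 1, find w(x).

w = -493*exp(3*x)/75 - 54*sin(4*x)/325 + 3*cos(4*x)/325 + 139*exp(6*x)/39

Characteristic equation r² - 9r + 18 = 0 factors as (r - 6)(r - 3) = 0, so r = 6, 3.
Hence w_h = C1*exp(6*x) + C2*exp(3*x).
Try w_p = A*cos(4*x) + B*sin(4*x). Substituting and equating the coefficients of cos(4x) and sin(4x) gives A = 3/325, B = -54/325, so w_p = -54*sin(4*x)/325 + 3*cos(4*x)/325.
General solution: w = -54*sin(4*x)/325 + 3*cos(4*x)/325 + C1*exp(6*x) + C2*exp(3*x).
Apply the initial conditions: w(0) = 3/325 + C1 + C2 = -3 and w'(0) = -216/325 + 3*C2 + 6*C1 = 1. Solving gives C1 = 139/39, C2 = -493/75.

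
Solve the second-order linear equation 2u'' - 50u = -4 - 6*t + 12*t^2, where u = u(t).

u = 38/625 - 6*t**2/25 + 3*t/25 + C1*exp(5*t) + C2*exp(-5*t)

Divide through by 2: u'' - 25u = -2 - 3*t + 6*t^2.
Characteristic equation r² - 25 = 0 factors as (r - 5)(r + 5) = 0, so r = 5, -5.
Hence u_h = C1*exp(5*t) + C2*exp(-5*t).
For the particular solution try u_p = A0 + A1*t + A2*t^2. Substituting and matching coefficients of each power of t gives A0 = 38/625, A1 = 3/25, A2 = -6/25, so u_p = 38/625 - 6*t^2/25 + 3*t/25.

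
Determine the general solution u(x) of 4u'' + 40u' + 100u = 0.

u = C1*exp(-5*x) + C2*x*exp(-5*x)

Divide through by 4: u'' + 10u' + 25u = 0.
Characteristic equation r² + 10r + 25 = 0 has discriminant (10)² - 4·(25) = 0, so r = -5 is a repeated root.
Hence u_h = (C1 + C2*x)*exp(-5*x).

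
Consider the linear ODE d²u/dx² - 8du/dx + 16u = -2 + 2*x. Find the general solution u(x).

Characteristic equation r² - 8r + 16 = 0 has discriminant (-8)² - 4·(16) = 0, so r = 4 is a repeated root.
Hence u_h = (C1 + C2*x)*exp(4*x).
For the particular solution try u_p = A0 + A1*x. Substituting and matching coefficients of each power of x gives A0 = -1/16, A1 = 1/8, so u_p = -1/16 + x/8.

u = -1/16 + x/8 + C1*exp(4*x) + C2*x*exp(4*x)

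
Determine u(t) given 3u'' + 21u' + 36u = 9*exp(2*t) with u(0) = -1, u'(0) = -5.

u = -48*exp(-3*t)/5 + exp(2*t)/10 + 17*exp(-4*t)/2

Divide through by 3: u'' + 7u' + 12u = 3*exp(2*t).
Characteristic equation r² + 7r + 12 = 0 factors as (r + 4)(r + 3) = 0, so r = -4, -3.
Hence u_h = C1*exp(-4*t) + C2*exp(-3*t).
Try u_p = A*exp(2*t). Substituting into the equation and dividing by exp(2*t) gives A = 1/10, so u_p = exp(2*t)/10.
General solution: u = exp(2*t)/10 + C1*exp(-4*t) + C2*exp(-3*t).
Apply the initial conditions: u(0) = 1/10 + C1 + C2 = -1 and u'(0) = 1/5 - 4*C1 - 3*C2 = -5. Solving gives C1 = 17/2, C2 = -48/5.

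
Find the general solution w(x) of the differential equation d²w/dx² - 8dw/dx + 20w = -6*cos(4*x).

w = -3*cos(4*x)/130 + 12*sin(4*x)/65 + C1*cos(2*x)*exp(4*x) + C2*exp(4*x)*sin(2*x)

Characteristic equation r² - 8r + 20 = 0 has discriminant (-8)² - 4·(20) = -16 < 0, so r = 4 ± 2i.
Hence w_h = C1*cos(2*x)*exp(4*x) + C2*exp(4*x)*sin(2*x).
Try w_p = A*cos(4*x) + B*sin(4*x). Substituting and equating the coefficients of cos(4x) and sin(4x) gives A = -3/130, B = 12/65, so w_p = -3*cos(4*x)/130 + 12*sin(4*x)/65.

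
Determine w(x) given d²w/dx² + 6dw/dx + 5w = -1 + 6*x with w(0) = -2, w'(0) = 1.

Characteristic equation r² + 6r + 5 = 0 factors as (r + 1)(r + 5) = 0, so r = -1, -5.
Hence w_h = C1*exp(-x) + C2*exp(-5*x).
For the particular solution try w_p = A0 + A1*x. Substituting and matching coefficients of each power of x gives A0 = -41/25, A1 = 6/5, so w_p = -41/25 + 6*x/5.
General solution: w = -41/25 + 6*x/5 + C1*exp(-x) + C2*exp(-5*x).
Apply the initial conditions: w(0) = -41/25 + C1 + C2 = -2 and w'(0) = 6/5 - C1 - 5*C2 = 1. Solving gives C1 = -1/2, C2 = 7/50.

w = -41/25 - exp(-x)/2 + 6*x/5 + 7*exp(-5*x)/50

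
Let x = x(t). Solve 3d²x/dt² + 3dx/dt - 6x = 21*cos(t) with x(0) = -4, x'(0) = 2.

Divide through by 3: x'' + x' - 2x = 7*cos(t).
Characteristic equation r² + r - 2 = 0 factors as (r + 2)(r - 1) = 0, so r = -2, 1.
Hence x_h = C1*exp(-2*t) + C2*exp(t).
Try x_p = A*cos(t) + B*sin(t). Substituting and equating the coefficients of cos(t) and sin(t) gives A = -21/10, B = 7/10, so x_p = -21*cos(t)/10 + 7*sin(t)/10.
General solution: x = -21*cos(t)/10 + 7*sin(t)/10 + C1*exp(-2*t) + C2*exp(t).
Apply the initial conditions: x(0) = -21/10 + C1 + C2 = -4 and x'(0) = 7/10 + C2 - 2*C1 = 2. Solving gives C1 = -16/15, C2 = -5/6.

x = -21*cos(t)/10 - 16*exp(-2*t)/15 - 5*exp(t)/6 + 7*sin(t)/10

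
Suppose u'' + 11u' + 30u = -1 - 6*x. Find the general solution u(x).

Characteristic equation r² + 11r + 30 = 0 factors as (r + 6)(r + 5) = 0, so r = -6, -5.
Hence u_h = C1*exp(-6*x) + C2*exp(-5*x).
For the particular solution try u_p = A0 + A1*x. Substituting and matching coefficients of each power of x gives A0 = 1/25, A1 = -1/5, so u_p = 1/25 - x/5.

u = 1/25 - x/5 + C1*exp(-6*x) + C2*exp(-5*x)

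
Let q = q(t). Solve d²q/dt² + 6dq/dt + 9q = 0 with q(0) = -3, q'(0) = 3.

q = -3*exp(-3*t) - 6*t*exp(-3*t)

Characteristic equation r² + 6r + 9 = 0 has discriminant (6)² - 4·(9) = 0, so r = -3 is a repeated root.
Hence q_h = (C1 + C2*t)*exp(-3*t).
Apply the initial conditions: q(0) = C1 = -3 and q'(0) = C2 - 3*C1 = 3. Solving gives C1 = -3, C2 = -6.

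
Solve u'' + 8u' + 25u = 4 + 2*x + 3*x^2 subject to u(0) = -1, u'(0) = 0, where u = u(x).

Characteristic equation r² + 8r + 25 = 0 has discriminant (8)² - 4·(25) = -36 < 0, so r = -4 ± 3i.
Hence u_h = C1*cos(3*x)*exp(-4*x) + C2*exp(-4*x)*sin(3*x).
For the particular solution try u_p = A0 + A1*x + A2*x^2. Substituting and matching coefficients of each power of x gives A0 = 2334/15625, A1 = 2/625, A2 = 3/25, so u_p = 2334/15625 + 2*x/625 + 3*x^2/25.
General solution: u = 2334/15625 + 2*x/625 + 3*x^2/25 + C1*cos(3*x)*exp(-4*x) + C2*exp(-4*x)*sin(3*x).
Apply the initial conditions: u(0) = 2334/15625 + C1 = -1 and u'(0) = 2/625 - 4*C1 + 3*C2 = 0. Solving gives C1 = -17959/15625, C2 = -23962/15625.

u = 2334/15625 + 2*x/625 + 3*x**2/25 - 23962*exp(-4*x)*sin(3*x)/15625 - 17959*cos(3*x)*exp(-4*x)/15625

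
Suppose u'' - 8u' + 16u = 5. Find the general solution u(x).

Characteristic equation r² - 8r + 16 = 0 has discriminant (-8)² - 4·(16) = 0, so r = 4 is a repeated root.
Hence u_h = (C1 + C2*x)*exp(4*x).
For the particular solution try u_p = A0. Substituting and matching coefficients of each power of x gives A0 = 5/16, so u_p = 5/16.

u = 5/16 + C1*exp(4*x) + C2*x*exp(4*x)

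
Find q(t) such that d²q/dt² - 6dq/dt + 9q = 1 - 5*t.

q = -7/27 - 5*t/9 + C1*exp(3*t) + C2*t*exp(3*t)

Characteristic equation r² - 6r + 9 = 0 has discriminant (-6)² - 4·(9) = 0, so r = 3 is a repeated root.
Hence q_h = (C1 + C2*t)*exp(3*t).
For the particular solution try q_p = A0 + A1*t. Substituting and matching coefficients of each power of t gives A0 = -7/27, A1 = -5/9, so q_p = -7/27 - 5*t/9.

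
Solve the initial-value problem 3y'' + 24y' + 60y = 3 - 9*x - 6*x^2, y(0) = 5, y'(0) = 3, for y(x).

y = 11/125 - 7*x/100 - x**2/10 + 614*cos(2*x)*exp(-4*x)/125 + 11359*exp(-4*x)*sin(2*x)/1000

Divide through by 3: y'' + 8y' + 20y = 1 - 3*x - 2*x^2.
Characteristic equation r² + 8r + 20 = 0 has discriminant (8)² - 4·(20) = -16 < 0, so r = -4 ± 2i.
Hence y_h = C1*cos(2*x)*exp(-4*x) + C2*exp(-4*x)*sin(2*x).
For the particular solution try y_p = A0 + A1*x + A2*x^2. Substituting and matching coefficients of each power of x gives A0 = 11/125, A1 = -7/100, A2 = -1/10, so y_p = 11/125 - 7*x/100 - x^2/10.
General solution: y = 11/125 - 7*x/100 - x^2/10 + C1*cos(2*x)*exp(-4*x) + C2*exp(-4*x)*sin(2*x).
Apply the initial conditions: y(0) = 11/125 + C1 = 5 and y'(0) = -7/100 - 4*C1 + 2*C2 = 3. Solving gives C1 = 614/125, C2 = 11359/1000.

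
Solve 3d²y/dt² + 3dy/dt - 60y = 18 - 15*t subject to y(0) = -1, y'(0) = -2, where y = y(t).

y = -23/80 - 31*exp(4*t)/48 - exp(-5*t)/15 + t/4

Divide through by 3: y'' + y' - 20y = 6 - 5*t.
Characteristic equation r² + r - 20 = 0 factors as (r + 5)(r - 4) = 0, so r = -5, 4.
Hence y_h = C1*exp(-5*t) + C2*exp(4*t).
For the particular solution try y_p = A0 + A1*t. Substituting and matching coefficients of each power of t gives A0 = -23/80, A1 = 1/4, so y_p = -23/80 + t/4.
General solution: y = -23/80 + t/4 + C1*exp(-5*t) + C2*exp(4*t).
Apply the initial conditions: y(0) = -23/80 + C1 + C2 = -1 and y'(0) = 1/4 - 5*C1 + 4*C2 = -2. Solving gives C1 = -1/15, C2 = -31/48.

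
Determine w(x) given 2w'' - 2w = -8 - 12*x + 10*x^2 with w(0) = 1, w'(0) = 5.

w = -6 - 5*x**2 + 3*exp(x) + 4*exp(-x) + 6*x

Divide through by 2: w'' - w = -4 - 6*x + 5*x^2.
Characteristic equation r² - 1 = 0 factors as (r + 1)(r - 1) = 0, so r = -1, 1.
Hence w_h = C1*exp(-x) + C2*exp(x).
For the particular solution try w_p = A0 + A1*x + A2*x^2. Substituting and matching coefficients of each power of x gives A0 = -6, A1 = 6, A2 = -5, so w_p = -6 - 5*x^2 + 6*x.
General solution: w = -6 - 5*x^2 + 6*x + C1*exp(-x) + C2*exp(x).
Apply the initial conditions: w(0) = -6 + C1 + C2 = 1 and w'(0) = 6 + C2 - C1 = 5. Solving gives C1 = 4, C2 = 3.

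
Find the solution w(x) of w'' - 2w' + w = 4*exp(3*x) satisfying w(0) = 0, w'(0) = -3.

Characteristic equation r² - 2r + 1 = 0 has discriminant (-2)² - 4·(1) = 0, so r = 1 is a repeated root.
Hence w_h = (C1 + C2*x)*exp(x).
Try w_p = A*exp(3*x). Substituting into the equation and dividing by exp(3*x) gives A = 1, so w_p = exp(3*x).
General solution: w = C1*exp(x) + C2*x*exp(x) + exp(3*x).
Apply the initial conditions: w(0) = 1 + C1 = 0 and w'(0) = 3 + C1 + C2 = -3. Solving gives C1 = -1, C2 = -5.

w = -exp(x) - 5*x*exp(x) + exp(3*x)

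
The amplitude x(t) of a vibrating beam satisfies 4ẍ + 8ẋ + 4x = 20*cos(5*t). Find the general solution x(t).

x = -30*cos(5*t)/169 + 25*sin(5*t)/338 + C1*exp(-t) + C2*t*exp(-t)

Divide through by 4: x'' + 2x' + x = 5*cos(5*t).
Characteristic equation r² + 2r + 1 = 0 has discriminant (2)² - 4·(1) = 0, so r = -1 is a repeated root.
Hence x_h = (C1 + C2*t)*exp(-t).
Try x_p = A*cos(5*t) + B*sin(5*t). Substituting and equating the coefficients of cos(5t) and sin(5t) gives A = -30/169, B = 25/338, so x_p = -30*cos(5*t)/169 + 25*sin(5*t)/338.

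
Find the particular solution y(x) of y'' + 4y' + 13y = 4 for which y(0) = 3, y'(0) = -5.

Characteristic equation r² + 4r + 13 = 0 has discriminant (4)² - 4·(13) = -36 < 0, so r = -2 ± 3i.
Hence y_h = C1*cos(3*x)*exp(-2*x) + C2*exp(-2*x)*sin(3*x).
For the particular solution try y_p = A0. Substituting and matching coefficients of each power of x gives A0 = 4/13, so y_p = 4/13.
General solution: y = 4/13 + C1*cos(3*x)*exp(-2*x) + C2*exp(-2*x)*sin(3*x).
Apply the initial conditions: y(0) = 4/13 + C1 = 3 and y'(0) = -2*C1 + 3*C2 = -5. Solving gives C1 = 35/13, C2 = 5/39.

y = 4/13 + 5*exp(-2*x)*sin(3*x)/39 + 35*cos(3*x)*exp(-2*x)/13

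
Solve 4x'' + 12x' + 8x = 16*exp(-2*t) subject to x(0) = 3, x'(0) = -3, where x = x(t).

Divide through by 4: x'' + 3x' + 2x = 4*exp(-2*t).
Characteristic equation r² + 3r + 2 = 0 factors as (r + 2)(r + 1) = 0, so r = -2, -1.
Hence x_h = C1*exp(-2*t) + C2*exp(-t).
Since exp(-2*t) solves the homogeneous equation (r = -2 is a root of multiplicity 1), multiply the trial by t. Try x_p = A*t*exp(-2*t). Substituting into the equation and dividing by exp(-2*t) gives A = -4, so x_p = -4*t*exp(-2*t).
General solution: x = C1*exp(-2*t) + C2*exp(-t) - 4*t*exp(-2*t).
Apply the initial conditions: x(0) = C1 + C2 = 3 and x'(0) = -4 - C2 - 2*C1 = -3. Solving gives C1 = -4, C2 = 7.

x = -4*exp(-2*t) + 7*exp(-t) - 4*t*exp(-2*t)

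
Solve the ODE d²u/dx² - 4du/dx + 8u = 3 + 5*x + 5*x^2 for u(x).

u = 27/32 + 5*x/4 + 5*x**2/8 + C1*cos(2*x)*exp(2*x) + C2*exp(2*x)*sin(2*x)

Characteristic equation r² - 4r + 8 = 0 has discriminant (-4)² - 4·(8) = -16 < 0, so r = 2 ± 2i.
Hence u_h = C1*cos(2*x)*exp(2*x) + C2*exp(2*x)*sin(2*x).
For the particular solution try u_p = A0 + A1*x + A2*x^2. Substituting and matching coefficients of each power of x gives A0 = 27/32, A1 = 5/4, A2 = 5/8, so u_p = 27/32 + 5*x/4 + 5*x^2/8.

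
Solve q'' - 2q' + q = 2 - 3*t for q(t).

Characteristic equation r² - 2r + 1 = 0 has discriminant (-2)² - 4·(1) = 0, so r = 1 is a repeated root.
Hence q_h = (C1 + C2*t)*exp(t).
For the particular solution try q_p = A0 + A1*t. Substituting and matching coefficients of each power of t gives A0 = -4, A1 = -3, so q_p = -4 - 3*t.

q = -4 - 3*t + C1*exp(t) + C2*t*exp(t)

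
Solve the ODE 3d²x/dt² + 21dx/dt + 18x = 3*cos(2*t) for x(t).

x = cos(2*t)/100 + 7*sin(2*t)/100 + C1*exp(-t) + C2*exp(-6*t)

Divide through by 3: x'' + 7x' + 6x = cos(2*t).
Characteristic equation r² + 7r + 6 = 0 factors as (r + 1)(r + 6) = 0, so r = -1, -6.
Hence x_h = C1*exp(-t) + C2*exp(-6*t).
Try x_p = A*cos(2*t) + B*sin(2*t). Substituting and equating the coefficients of cos(2t) and sin(2t) gives A = 1/100, B = 7/100, so x_p = cos(2*t)/100 + 7*sin(2*t)/100.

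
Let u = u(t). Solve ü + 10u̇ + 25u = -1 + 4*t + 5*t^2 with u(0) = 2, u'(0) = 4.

u = -7/125 + t**2/5 + 257*exp(-5*t)/125 + 357*t*exp(-5*t)/25

Characteristic equation r² + 10r + 25 = 0 has discriminant (10)² - 4·(25) = 0, so r = -5 is a repeated root.
Hence u_h = (C1 + C2*t)*exp(-5*t).
For the particular solution try u_p = A0 + A1*t + A2*t^2. Substituting and matching coefficients of each power of t gives A0 = -7/125, A1 = 0, A2 = 1/5, so u_p = -7/125 + t^2/5.
General solution: u = -7/125 + t^2/5 + C1*exp(-5*t) + C2*t*exp(-5*t).
Apply the initial conditions: u(0) = -7/125 + C1 = 2 and u'(0) = C2 - 5*C1 = 4. Solving gives C1 = 257/125, C2 = 357/25.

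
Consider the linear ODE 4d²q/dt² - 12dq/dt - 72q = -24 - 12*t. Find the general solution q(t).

Divide through by 4: q'' - 3q' - 18q = -6 - 3*t.
Characteristic equation r² - 3r - 18 = 0 factors as (r + 3)(r - 6) = 0, so r = -3, 6.
Hence q_h = C1*exp(-3*t) + C2*exp(6*t).
For the particular solution try q_p = A0 + A1*t. Substituting and matching coefficients of each power of t gives A0 = 11/36, A1 = 1/6, so q_p = 11/36 + t/6.

q = 11/36 + t/6 + C1*exp(-3*t) + C2*exp(6*t)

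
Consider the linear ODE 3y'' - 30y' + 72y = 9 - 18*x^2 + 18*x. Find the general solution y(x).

Divide through by 3: y'' - 10y' + 24y = 3 - 6*x^2 + 6*x.
Characteristic equation r² - 10r + 24 = 0 factors as (r - 6)(r - 4) = 0, so r = 6, 4.
Hence y_h = C1*exp(6*x) + C2*exp(4*x).
For the particular solution try y_p = A0 + A1*x + A2*x^2. Substituting and matching coefficients of each power of x gives A0 = 47/288, A1 = 1/24, A2 = -1/4, so y_p = 47/288 - x^2/4 + x/24.

y = 47/288 - x**2/4 + x/24 + C1*exp(6*x) + C2*exp(4*x)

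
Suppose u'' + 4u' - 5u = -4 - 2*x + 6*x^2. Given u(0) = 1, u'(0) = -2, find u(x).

Characteristic equation r² + 4r - 5 = 0 factors as (r + 5)(r - 1) = 0, so r = -5, 1.
Hence u_h = C1*exp(-5*x) + C2*exp(x).
For the particular solution try u_p = A0 + A1*x + A2*x^2. Substituting and matching coefficients of each power of x gives A0 = -112/125, A1 = -38/25, A2 = -6/5, so u_p = -112/125 - 38*x/25 - 6*x^2/5.
General solution: u = -112/125 - 38*x/25 - 6*x^2/5 + C1*exp(-5*x) + C2*exp(x).
Apply the initial conditions: u(0) = -112/125 + C1 + C2 = 1 and u'(0) = -38/25 + C2 - 5*C1 = -2. Solving gives C1 = 99/250, C2 = 3/2.

u = -112/125 - 38*x/25 - 6*x**2/5 + 3*exp(x)/2 + 99*exp(-5*x)/250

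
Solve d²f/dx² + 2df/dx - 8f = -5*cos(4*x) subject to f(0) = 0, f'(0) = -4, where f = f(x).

f = -3*exp(2*x)/4 - sin(4*x)/16 + 3*cos(4*x)/16 + 9*exp(-4*x)/16

Characteristic equation r² + 2r - 8 = 0 factors as (r + 4)(r - 2) = 0, so r = -4, 2.
Hence f_h = C1*exp(-4*x) + C2*exp(2*x).
Try f_p = A*cos(4*x) + B*sin(4*x). Substituting and equating the coefficients of cos(4x) and sin(4x) gives A = 3/16, B = -1/16, so f_p = -sin(4*x)/16 + 3*cos(4*x)/16.
General solution: f = -sin(4*x)/16 + 3*cos(4*x)/16 + C1*exp(-4*x) + C2*exp(2*x).
Apply the initial conditions: f(0) = 3/16 + C1 + C2 = 0 and f'(0) = -1/4 - 4*C1 + 2*C2 = -4. Solving gives C1 = 9/16, C2 = -3/4.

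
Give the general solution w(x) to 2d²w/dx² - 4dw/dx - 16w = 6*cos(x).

w = -27*cos(x)/85 - 6*sin(x)/85 + C1*exp(-2*x) + C2*exp(4*x)

Divide through by 2: w'' - 2w' - 8w = 3*cos(x).
Characteristic equation r² - 2r - 8 = 0 factors as (r + 2)(r - 4) = 0, so r = -2, 4.
Hence w_h = C1*exp(-2*x) + C2*exp(4*x).
Try w_p = A*cos(x) + B*sin(x). Substituting and equating the coefficients of cos(x) and sin(x) gives A = -27/85, B = -6/85, so w_p = -27*cos(x)/85 - 6*sin(x)/85.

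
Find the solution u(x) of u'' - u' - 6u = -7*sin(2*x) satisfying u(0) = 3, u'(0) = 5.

u = -7*cos(2*x)/52 + 23*exp(-2*x)/20 + 35*sin(2*x)/52 + 129*exp(3*x)/65

Characteristic equation r² - r - 6 = 0 factors as (r - 3)(r + 2) = 0, so r = 3, -2.
Hence u_h = C1*exp(3*x) + C2*exp(-2*x).
Try u_p = A*cos(2*x) + B*sin(2*x). Substituting and equating the coefficients of cos(2x) and sin(2x) gives A = -7/52, B = 35/52, so u_p = -7*cos(2*x)/52 + 35*sin(2*x)/52.
General solution: u = -7*cos(2*x)/52 + 35*sin(2*x)/52 + C1*exp(3*x) + C2*exp(-2*x).
Apply the initial conditions: u(0) = -7/52 + C1 + C2 = 3 and u'(0) = 35/26 - 2*C2 + 3*C1 = 5. Solving gives C1 = 129/65, C2 = 23/20.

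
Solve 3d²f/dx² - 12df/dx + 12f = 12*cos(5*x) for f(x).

Divide through by 3: f'' - 4f' + 4f = 4*cos(5*x).
Characteristic equation r² - 4r + 4 = 0 has discriminant (-4)² - 4·(4) = 0, so r = 2 is a repeated root.
Hence f_h = (C1 + C2*x)*exp(2*x).
Try f_p = A*cos(5*x) + B*sin(5*x). Substituting and equating the coefficients of cos(5x) and sin(5x) gives A = -84/841, B = -80/841, so f_p = -84*cos(5*x)/841 - 80*sin(5*x)/841.

f = -84*cos(5*x)/841 - 80*sin(5*x)/841 + C1*exp(2*x) + C2*x*exp(2*x)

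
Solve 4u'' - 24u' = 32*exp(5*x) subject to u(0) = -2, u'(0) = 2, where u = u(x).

u = -31/15 - 8*exp(5*x)/5 + 5*exp(6*x)/3

Divide through by 4: u'' - 6u' = 8*exp(5*x).
Characteristic equation r² - 6r = 0 factors as (r - 6)r = 0, so r = 6, 0.
Hence u_h = C1*exp(6*x) + C2.
Try u_p = A*exp(5*x). Substituting into the equation and dividing by exp(5*x) gives A = -8/5, so u_p = -8*exp(5*x)/5.
General solution: u = C2 - 8*exp(5*x)/5 + C1*exp(6*x).
Apply the initial conditions: u(0) = -8/5 + C1 + C2 = -2 and u'(0) = -8 + 6*C1 = 2. Solving gives C1 = 5/3, C2 = -31/15.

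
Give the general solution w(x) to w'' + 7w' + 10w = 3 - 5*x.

w = 13/20 - x/2 + C1*exp(-5*x) + C2*exp(-2*x)

Characteristic equation r² + 7r + 10 = 0 factors as (r + 5)(r + 2) = 0, so r = -5, -2.
Hence w_h = C1*exp(-5*x) + C2*exp(-2*x).
For the particular solution try w_p = A0 + A1*x. Substituting and matching coefficients of each power of x gives A0 = 13/20, A1 = -1/2, so w_p = 13/20 - x/2.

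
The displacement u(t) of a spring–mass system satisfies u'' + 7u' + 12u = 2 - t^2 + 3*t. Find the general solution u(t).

u = -19/864 - t**2/12 + 25*t/72 + C1*exp(-3*t) + C2*exp(-4*t)

Characteristic equation r² + 7r + 12 = 0 factors as (r + 3)(r + 4) = 0, so r = -3, -4.
Hence u_h = C1*exp(-3*t) + C2*exp(-4*t).
For the particular solution try u_p = A0 + A1*t + A2*t^2. Substituting and matching coefficients of each power of t gives A0 = -19/864, A1 = 25/72, A2 = -1/12, so u_p = -19/864 - t^2/12 + 25*t/72.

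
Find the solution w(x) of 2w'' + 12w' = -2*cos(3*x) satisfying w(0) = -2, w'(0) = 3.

w = -3/2 - 47*exp(-6*x)/90 - 2*sin(3*x)/45 + cos(3*x)/45

Divide through by 2: w'' + 6w' = -cos(3*x).
Characteristic equation r² + 6r = 0 factors as (r + 6)r = 0, so r = -6, 0.
Hence w_h = C1*exp(-6*x) + C2.
Try w_p = A*cos(3*x) + B*sin(3*x). Substituting and equating the coefficients of cos(3x) and sin(3x) gives A = 1/45, B = -2/45, so w_p = -2*sin(3*x)/45 + cos(3*x)/45.
General solution: w = C2 - 2*sin(3*x)/45 + cos(3*x)/45 + C1*exp(-6*x).
Apply the initial conditions: w(0) = 1/45 + C1 + C2 = -2 and w'(0) = -2/15 - 6*C1 = 3. Solving gives C1 = -47/90, C2 = -3/2.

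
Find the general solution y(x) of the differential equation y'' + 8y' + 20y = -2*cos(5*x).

Characteristic equation r² + 8r + 20 = 0 has discriminant (8)² - 4·(20) = -16 < 0, so r = -4 ± 2i.
Hence y_h = C1*cos(2*x)*exp(-4*x) + C2*exp(-4*x)*sin(2*x).
Try y_p = A*cos(5*x) + B*sin(5*x). Substituting and equating the coefficients of cos(5x) and sin(5x) gives A = 2/325, B = -16/325, so y_p = -16*sin(5*x)/325 + 2*cos(5*x)/325.

y = -16*sin(5*x)/325 + 2*cos(5*x)/325 + C1*cos(2*x)*exp(-4*x) + C2*exp(-4*x)*sin(2*x)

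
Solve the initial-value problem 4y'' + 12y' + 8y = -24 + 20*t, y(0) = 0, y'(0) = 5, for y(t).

y = -27/4 + 16*exp(-t) - 37*exp(-2*t)/4 + 5*t/2

Divide through by 4: y'' + 3y' + 2y = -6 + 5*t.
Characteristic equation r² + 3r + 2 = 0 factors as (r + 2)(r + 1) = 0, so r = -2, -1.
Hence y_h = C1*exp(-2*t) + C2*exp(-t).
For the particular solution try y_p = A0 + A1*t. Substituting and matching coefficients of each power of t gives A0 = -27/4, A1 = 5/2, so y_p = -27/4 + 5*t/2.
General solution: y = -27/4 + 5*t/2 + C1*exp(-2*t) + C2*exp(-t).
Apply the initial conditions: y(0) = -27/4 + C1 + C2 = 0 and y'(0) = 5/2 - C2 - 2*C1 = 5. Solving gives C1 = -37/4, C2 = 16.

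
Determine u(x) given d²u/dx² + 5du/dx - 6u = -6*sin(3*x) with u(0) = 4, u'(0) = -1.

Characteristic equation r² + 5r - 6 = 0 factors as (r + 6)(r - 1) = 0, so r = -6, 1.
Hence u_h = C1*exp(-6*x) + C2*exp(x).
Try u_p = A*cos(3*x) + B*sin(3*x). Substituting and equating the coefficients of cos(3x) and sin(3x) gives A = 1/5, B = 1/5, so u_p = cos(3*x)/5 + sin(3*x)/5.
General solution: u = cos(3*x)/5 + sin(3*x)/5 + C1*exp(-6*x) + C2*exp(x).
Apply the initial conditions: u(0) = 1/5 + C1 + C2 = 4 and u'(0) = 3/5 + C2 - 6*C1 = -1. Solving gives C1 = 27/35, C2 = 106/35.

u = cos(3*x)/5 + sin(3*x)/5 + 27*exp(-6*x)/35 + 106*exp(x)/35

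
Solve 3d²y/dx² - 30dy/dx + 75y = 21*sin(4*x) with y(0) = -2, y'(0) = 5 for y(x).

y = -3642*exp(5*x)/1681 + 63*sin(4*x)/1681 + 280*cos(4*x)/1681 + 643*x*exp(5*x)/41

Divide through by 3: y'' - 10y' + 25y = 7*sin(4*x).
Characteristic equation r² - 10r + 25 = 0 has discriminant (-10)² - 4·(25) = 0, so r = 5 is a repeated root.
Hence y_h = (C1 + C2*x)*exp(5*x).
Try y_p = A*cos(4*x) + B*sin(4*x). Substituting and equating the coefficients of cos(4x) and sin(4x) gives A = 280/1681, B = 63/1681, so y_p = 63*sin(4*x)/1681 + 280*cos(4*x)/1681.
General solution: y = 63*sin(4*x)/1681 + 280*cos(4*x)/1681 + C1*exp(5*x) + C2*x*exp(5*x).
Apply the initial conditions: y(0) = 280/1681 + C1 = -2 and y'(0) = 252/1681 + C2 + 5*C1 = 5. Solving gives C1 = -3642/1681, C2 = 643/41.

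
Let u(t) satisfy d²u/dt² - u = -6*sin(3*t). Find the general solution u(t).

u = 3*sin(3*t)/5 + C1*exp(t) + C2*exp(-t)

Characteristic equation r² - 1 = 0 factors as (r - 1)(r + 1) = 0, so r = 1, -1.
Hence u_h = C1*exp(t) + C2*exp(-t).
Try u_p = A*cos(3*t) + B*sin(3*t). Substituting and equating the coefficients of cos(3t) and sin(3t) gives A = 0, B = 3/5, so u_p = 3*sin(3*t)/5.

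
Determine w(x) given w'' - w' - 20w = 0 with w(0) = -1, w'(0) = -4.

w = -8*exp(5*x)/9 - exp(-4*x)/9

Characteristic equation r² - r - 20 = 0 factors as (r + 4)(r - 5) = 0, so r = -4, 5.
Hence w_h = C1*exp(-4*x) + C2*exp(5*x).
Apply the initial conditions: w(0) = C1 + C2 = -1 and w'(0) = -4*C1 + 5*C2 = -4. Solving gives C1 = -1/9, C2 = -8/9.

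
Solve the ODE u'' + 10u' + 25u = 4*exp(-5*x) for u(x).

Characteristic equation r² + 10r + 25 = 0 has discriminant (10)² - 4·(25) = 0, so r = -5 is a repeated root.
Hence u_h = (C1 + C2*x)*exp(-5*x).
Since exp(-5*x) solves the homogeneous equation (r = -5 is a root of multiplicity 2), multiply the trial by x^2. Try u_p = A*x^2*exp(-5*x). Substituting into the equation and dividing by exp(-5*x) gives A = 2, so u_p = 2*x^2*exp(-5*x).

u = C1*exp(-5*x) + 2*x**2*exp(-5*x) + C2*x*exp(-5*x)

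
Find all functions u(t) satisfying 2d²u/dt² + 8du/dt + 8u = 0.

u = C1*exp(-2*t) + C2*t*exp(-2*t)

Divide through by 2: u'' + 4u' + 4u = 0.
Characteristic equation r² + 4r + 4 = 0 has discriminant (4)² - 4·(4) = 0, so r = -2 is a repeated root.
Hence u_h = (C1 + C2*t)*exp(-2*t).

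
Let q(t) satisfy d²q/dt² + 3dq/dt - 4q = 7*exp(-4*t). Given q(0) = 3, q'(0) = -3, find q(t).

Characteristic equation r² + 3r - 4 = 0 factors as (r - 1)(r + 4) = 0, so r = 1, -4.
Hence q_h = C1*exp(t) + C2*exp(-4*t).
Since exp(-4*t) solves the homogeneous equation (r = -4 is a root of multiplicity 1), multiply the trial by t. Try q_p = A*t*exp(-4*t). Substituting into the equation and dividing by exp(-4*t) gives A = -7/5, so q_p = -7*t*exp(-4*t)/5.
General solution: q = C1*exp(t) + C2*exp(-4*t) - 7*t*exp(-4*t)/5.
Apply the initial conditions: q(0) = C1 + C2 = 3 and q'(0) = -7/5 + C1 - 4*C2 = -3. Solving gives C1 = 52/25, C2 = 23/25.

q = 23*exp(-4*t)/25 + 52*exp(t)/25 - 7*t*exp(-4*t)/5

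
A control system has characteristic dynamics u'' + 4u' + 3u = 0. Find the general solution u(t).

Characteristic equation r² + 4r + 3 = 0 factors as (r + 1)(r + 3) = 0, so r = -1, -3.
Hence u_h = C1*exp(-t) + C2*exp(-3*t).

u = C1*exp(-t) + C2*exp(-3*t)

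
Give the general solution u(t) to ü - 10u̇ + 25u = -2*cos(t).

Characteristic equation r² - 10r + 25 = 0 has discriminant (-10)² - 4·(25) = 0, so r = 5 is a repeated root.
Hence u_h = (C1 + C2*t)*exp(5*t).
Try u_p = A*cos(t) + B*sin(t). Substituting and equating the coefficients of cos(t) and sin(t) gives A = -12/169, B = 5/169, so u_p = -12*cos(t)/169 + 5*sin(t)/169.

u = -12*cos(t)/169 + 5*sin(t)/169 + C1*exp(5*t) + C2*t*exp(5*t)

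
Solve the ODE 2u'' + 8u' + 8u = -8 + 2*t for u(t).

u = -5/4 + t/4 + C1*exp(-2*t) + C2*t*exp(-2*t)

Divide through by 2: u'' + 4u' + 4u = -4 + t.
Characteristic equation r² + 4r + 4 = 0 has discriminant (4)² - 4·(4) = 0, so r = -2 is a repeated root.
Hence u_h = (C1 + C2*t)*exp(-2*t).
For the particular solution try u_p = A0 + A1*t. Substituting and matching coefficients of each power of t gives A0 = -5/4, A1 = 1/4, so u_p = -5/4 + t/4.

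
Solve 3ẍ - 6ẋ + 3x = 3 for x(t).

x = 1 + C1*exp(t) + C2*t*exp(t)

Divide through by 3: x'' - 2x' + x = 1.
Characteristic equation r² - 2r + 1 = 0 has discriminant (-2)² - 4·(1) = 0, so r = 1 is a repeated root.
Hence x_h = (C1 + C2*t)*exp(t).
For the particular solution try x_p = A0. Substituting and matching coefficients of each power of t gives A0 = 1, so x_p = 1.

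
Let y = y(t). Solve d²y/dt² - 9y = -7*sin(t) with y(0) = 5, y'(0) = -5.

y = 7*sin(t)/10 + 31*exp(3*t)/20 + 69*exp(-3*t)/20

Characteristic equation r² - 9 = 0 factors as (r - 3)(r + 3) = 0, so r = 3, -3.
Hence y_h = C1*exp(3*t) + C2*exp(-3*t).
Try y_p = A*cos(t) + B*sin(t). Substituting and equating the coefficients of cos(t) and sin(t) gives A = 0, B = 7/10, so y_p = 7*sin(t)/10.
General solution: y = 7*sin(t)/10 + C1*exp(3*t) + C2*exp(-3*t).
Apply the initial conditions: y(0) = C1 + C2 = 5 and y'(0) = 7/10 - 3*C2 + 3*C1 = -5. Solving gives C1 = 31/20, C2 = 69/20.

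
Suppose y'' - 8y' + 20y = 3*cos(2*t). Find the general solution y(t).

Characteristic equation r² - 8r + 20 = 0 has discriminant (-8)² - 4·(20) = -16 < 0, so r = 4 ± 2i.
Hence y_h = C1*cos(2*t)*exp(4*t) + C2*exp(4*t)*sin(2*t).
Try y_p = A*cos(2*t) + B*sin(2*t). Substituting and equating the coefficients of cos(2t) and sin(2t) gives A = 3/32, B = -3/32, so y_p = -3*sin(2*t)/32 + 3*cos(2*t)/32.

y = -3*sin(2*t)/32 + 3*cos(2*t)/32 + C1*cos(2*t)*exp(4*t) + C2*exp(4*t)*sin(2*t)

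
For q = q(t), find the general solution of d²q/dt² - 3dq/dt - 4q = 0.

Characteristic equation r² - 3r - 4 = 0 factors as (r + 1)(r - 4) = 0, so r = -1, 4.
Hence q_h = C1*exp(-t) + C2*exp(4*t).

q = C1*exp(-t) + C2*exp(4*t)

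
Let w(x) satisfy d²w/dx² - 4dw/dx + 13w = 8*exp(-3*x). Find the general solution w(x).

Characteristic equation r² - 4r + 13 = 0 has discriminant (-4)² - 4·(13) = -36 < 0, so r = 2 ± 3i.
Hence w_h = C1*cos(3*x)*exp(2*x) + C2*exp(2*x)*sin(3*x).
Try w_p = A*exp(-3*x). Substituting into the equation and dividing by exp(-3*x) gives A = 4/17, so w_p = 4*exp(-3*x)/17.

w = 4*exp(-3*x)/17 + C1*cos(3*x)*exp(2*x) + C2*exp(2*x)*sin(3*x)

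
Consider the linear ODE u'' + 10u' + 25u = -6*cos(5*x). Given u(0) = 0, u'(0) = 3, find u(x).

u = -3*sin(5*x)/25 + 18*x*exp(-5*x)/5

Characteristic equation r² + 10r + 25 = 0 has discriminant (10)² - 4·(25) = 0, so r = -5 is a repeated root.
Hence u_h = (C1 + C2*x)*exp(-5*x).
Try u_p = A*cos(5*x) + B*sin(5*x). Substituting and equating the coefficients of cos(5x) and sin(5x) gives A = 0, B = -3/25, so u_p = -3*sin(5*x)/25.
General solution: u = -3*sin(5*x)/25 + C1*exp(-5*x) + C2*x*exp(-5*x).
Apply the initial conditions: u(0) = C1 = 0 and u'(0) = -3/5 + C2 - 5*C1 = 3. Solving gives C1 = 0, C2 = 18/5.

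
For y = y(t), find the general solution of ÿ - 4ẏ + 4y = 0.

Characteristic equation r² - 4r + 4 = 0 has discriminant (-4)² - 4·(4) = 0, so r = 2 is a repeated root.
Hence y_h = (C1 + C2*t)*exp(2*t).

y = C1*exp(2*t) + C2*t*exp(2*t)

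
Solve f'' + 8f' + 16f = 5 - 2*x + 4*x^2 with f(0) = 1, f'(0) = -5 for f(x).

Characteristic equation r² + 8r + 16 = 0 has discriminant (8)² - 4·(16) = 0, so r = -4 is a repeated root.
Hence f_h = (C1 + C2*x)*exp(-4*x).
For the particular solution try f_p = A0 + A1*x + A2*x^2. Substituting and matching coefficients of each power of x gives A0 = 15/32, A1 = -3/8, A2 = 1/4, so f_p = 15/32 - 3*x/8 + x^2/4.
General solution: f = 15/32 - 3*x/8 + x^2/4 + C1*exp(-4*x) + C2*x*exp(-4*x).
Apply the initial conditions: f(0) = 15/32 + C1 = 1 and f'(0) = -3/8 + C2 - 4*C1 = -5. Solving gives C1 = 17/32, C2 = -5/2.

f = 15/32 - 3*x/8 + x**2/4 + 17*exp(-4*x)/32 - 5*x*exp(-4*x)/2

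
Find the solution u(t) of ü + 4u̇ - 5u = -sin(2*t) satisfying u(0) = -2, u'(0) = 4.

u = -86*exp(-5*t)/87 - 16*exp(t)/15 + 8*cos(2*t)/145 + 9*sin(2*t)/145

Characteristic equation r² + 4r - 5 = 0 factors as (r - 1)(r + 5) = 0, so r = 1, -5.
Hence u_h = C1*exp(t) + C2*exp(-5*t).
Try u_p = A*cos(2*t) + B*sin(2*t). Substituting and equating the coefficients of cos(2t) and sin(2t) gives A = 8/145, B = 9/145, so u_p = 8*cos(2*t)/145 + 9*sin(2*t)/145.
General solution: u = 8*cos(2*t)/145 + 9*sin(2*t)/145 + C1*exp(t) + C2*exp(-5*t).
Apply the initial conditions: u(0) = 8/145 + C1 + C2 = -2 and u'(0) = 18/145 + C1 - 5*C2 = 4. Solving gives C1 = -16/15, C2 = -86/87.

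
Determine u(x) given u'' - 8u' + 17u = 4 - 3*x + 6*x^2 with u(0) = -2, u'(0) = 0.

Characteristic equation r² - 8r + 17 = 0 has discriminant (-8)² - 4·(17) = -4 < 0, so r = 4 ± i.
Hence u_h = C1*cos(x)*exp(4*x) + C2*exp(4*x)*sin(x).
For the particular solution try u_p = A0 + A1*x + A2*x^2. Substituting and matching coefficients of each power of x gives A0 = 2**(134/329)*3**(319/329)*5**(265/329)*7**(22/329)/60, A1 = 45/289, A2 = 6/17, so u_p = 1312/4913 + 6*x^2/17 + 45*x/289.
General solution: u = 1312/4913 + 6*x^2/17 + 45*x/289 + C1*cos(x)*exp(4*x) + C2*exp(4*x)*sin(x).
Apply the initial conditions: u(0) = 1312/4913 + C1 = -2 and u'(0) = 45/289 + C2 + 4*C1 = 0. Solving gives C1 = -11138/4913, C2 = 43787/4913.

u = 1312/4913 + 6*x**2/17 + 45*x/289 - 11138*cos(x)*exp(4*x)/4913 + 43787*exp(4*x)*sin(x)/4913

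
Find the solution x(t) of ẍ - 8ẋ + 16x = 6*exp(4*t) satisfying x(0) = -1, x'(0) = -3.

x = -exp(4*t) + t*exp(4*t) + 3*t**2*exp(4*t)

Characteristic equation r² - 8r + 16 = 0 has discriminant (-8)² - 4·(16) = 0, so r = 4 is a repeated root.
Hence x_h = (C1 + C2*t)*exp(4*t).
Since exp(4*t) solves the homogeneous equation (r = 4 is a root of multiplicity 2), multiply the trial by t^2. Try x_p = A*t^2*exp(4*t). Substituting into the equation and dividing by exp(4*t) gives A = 3, so x_p = 3*t^2*exp(4*t).
General solution: x = C1*exp(4*t) + 3*t^2*exp(4*t) + C2*t*exp(4*t).
Apply the initial conditions: x(0) = C1 = -1 and x'(0) = C2 + 4*C1 = -3. Solving gives C1 = -1, C2 = 1.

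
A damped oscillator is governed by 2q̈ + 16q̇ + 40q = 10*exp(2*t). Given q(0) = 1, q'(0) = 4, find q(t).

Divide through by 2: q'' + 8q' + 20q = 5*exp(2*t).
Characteristic equation r² + 8r + 20 = 0 has discriminant (8)² - 4·(20) = -16 < 0, so r = -4 ± 2i.
Hence q_h = C1*cos(2*t)*exp(-4*t) + C2*exp(-4*t)*sin(2*t).
Try q_p = A*exp(2*t). Substituting into the equation and dividing by exp(2*t) gives A = 1/8, so q_p = exp(2*t)/8.
General solution: q = exp(2*t)/8 + C1*cos(2*t)*exp(-4*t) + C2*exp(-4*t)*sin(2*t).
Apply the initial conditions: q(0) = 1/8 + C1 = 1 and q'(0) = 1/4 - 4*C1 + 2*C2 = 4. Solving gives C1 = 7/8, C2 = 29/8.

q = exp(2*t)/8 + 7*cos(2*t)*exp(-4*t)/8 + 29*exp(-4*t)*sin(2*t)/8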